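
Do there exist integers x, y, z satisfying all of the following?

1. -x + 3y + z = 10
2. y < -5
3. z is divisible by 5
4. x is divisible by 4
Yes

Take x = -28, y = -6, z = 0. Substituting into each constraint:
  (1) 28 + 3(-6) + 0 = 10 ✓
  (2) -6 < -5 ✓
  (3) 0 = 5 × 0, remainder 0 ✓
  (4) -28 = 4 × -7, remainder 0 ✓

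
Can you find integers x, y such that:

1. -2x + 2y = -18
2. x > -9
Yes

Take x = 0, y = -9. Substituting into each constraint:
  (1) -2(0) + 2(-9) = -18 ✓
  (2) 0 > -9 ✓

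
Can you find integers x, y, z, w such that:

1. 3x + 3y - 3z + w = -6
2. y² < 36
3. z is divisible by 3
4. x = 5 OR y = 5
Yes

Take x = -7, y = 5, z = 0, w = 0. Substituting into each constraint:
  (1) 3(-7) + 3(5) - 3(0) + 0 = -6 ✓
  (2) y² = (5)² = 25, and 25 < 36 ✓
  (3) 0 = 3 × 0, remainder 0 ✓
  (4) y = 5, target 5 ✓ (second branch holds)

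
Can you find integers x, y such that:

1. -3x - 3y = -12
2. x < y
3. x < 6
Yes

Take x = 1, y = 3. Substituting into each constraint:
  (1) -3(1) - 3(3) = -12 ✓
  (2) 1 < 3 ✓
  (3) 1 < 6 ✓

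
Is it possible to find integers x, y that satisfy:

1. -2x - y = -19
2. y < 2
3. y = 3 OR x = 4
No

The full constraint system is jointly infeasible over the integers. Each constraint and what it forces:

  - -2x - y = -19: is a linear equation tying the variables together
  - y < 2: bounds one variable relative to a constant
  - y = 3 OR x = 4: forces a choice: either y = 3 or x = 4

Split on the disjunction (y = 3 OR x = 4):
  • If y = 3: this contradicts the bound y ≤ 1.
  • If x = 4: the equation forces y = 11, which contradicts the bound y ≤ 1.
Both branches are infeasible, so the system has no integer solution.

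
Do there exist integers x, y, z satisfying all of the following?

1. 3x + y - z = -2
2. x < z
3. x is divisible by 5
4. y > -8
Yes

Take x = 0, y = -1, z = 1. Substituting into each constraint:
  (1) 3(0) + (-1) + (-1) = -2 ✓
  (2) 0 < 1 ✓
  (3) 0 = 5 × 0, remainder 0 ✓
  (4) -1 > -8 ✓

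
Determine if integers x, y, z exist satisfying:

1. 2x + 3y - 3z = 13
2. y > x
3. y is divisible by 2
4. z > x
Yes

Take x = 2, y = 6, z = 3. Substituting into each constraint:
  (1) 2(2) + 3(6) - 3(3) = 13 ✓
  (2) 6 > 2 ✓
  (3) 6 = 2 × 3, remainder 0 ✓
  (4) 3 > 2 ✓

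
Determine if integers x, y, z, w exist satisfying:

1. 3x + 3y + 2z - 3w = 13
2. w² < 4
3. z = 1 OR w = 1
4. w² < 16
Yes

Take x = 4, y = 0, z = 2, w = 1. Substituting into each constraint:
  (1) 3(4) + 3(0) + 2(2) - 3(1) = 13 ✓
  (2) w² = (1)² = 1, and 1 < 4 ✓
  (3) w = 1, target 1 ✓ (second branch holds)
  (4) w² = (1)² = 1, and 1 < 16 ✓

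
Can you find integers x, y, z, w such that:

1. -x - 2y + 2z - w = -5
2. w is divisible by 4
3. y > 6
Yes

Take x = 1, y = 7, z = 5, w = 0. Substituting into each constraint:
  (1) (-1) - 2(7) + 2(5) + 0 = -5 ✓
  (2) 0 = 4 × 0, remainder 0 ✓
  (3) 7 > 6 ✓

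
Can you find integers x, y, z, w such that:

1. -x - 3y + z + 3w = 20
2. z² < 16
Yes

Take x = 1, y = -7, z = 0, w = 0. Substituting into each constraint:
  (1) (-1) - 3(-7) + 0 + 3(0) = 20 ✓
  (2) z² = (0)² = 0, and 0 < 16 ✓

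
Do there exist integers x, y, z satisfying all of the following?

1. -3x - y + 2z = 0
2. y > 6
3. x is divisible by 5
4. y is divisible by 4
Yes

Take x = 0, y = 8, z = 4. Substituting into each constraint:
  (1) -3(0) + (-8) + 2(4) = 0 ✓
  (2) 8 > 6 ✓
  (3) 0 = 5 × 0, remainder 0 ✓
  (4) 8 = 4 × 2, remainder 0 ✓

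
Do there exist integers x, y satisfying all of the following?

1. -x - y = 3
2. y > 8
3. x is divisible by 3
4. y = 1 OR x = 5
No

A contradictory subset is {-x - y = 3, y > 8, y = 1 OR x = 5}. No integer assignment can satisfy these jointly:

  - -x - y = 3: is a linear equation tying the variables together
  - y > 8: bounds one variable relative to a constant
  - y = 1 OR x = 5: forces a choice: either y = 1 or x = 5

Split on the disjunction (y = 1 OR x = 5):
  • If y = 1: this contradicts the bound y ≥ 9.
  • If x = 5: the equation forces y = -8, which contradicts the bound y ≥ 9.
Both branches are infeasible, so the system has no integer solution.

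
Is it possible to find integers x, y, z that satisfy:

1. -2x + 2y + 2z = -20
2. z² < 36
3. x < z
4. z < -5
No

A contradictory subset is {z² < 36, z < -5}. No integer assignment can satisfy these jointly:

  - z² < 36: restricts z to |z| ≤ 5
  - z < -5: bounds one variable relative to a constant

Direct contradiction: the bounds on z require z ≥ -5 and z ≤ -6 simultaneously, which is empty.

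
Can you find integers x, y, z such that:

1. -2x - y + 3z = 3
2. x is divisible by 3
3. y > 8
Yes

Take x = 0, y = 9, z = 4. Substituting into each constraint:
  (1) -2(0) + (-9) + 3(4) = 3 ✓
  (2) 0 = 3 × 0, remainder 0 ✓
  (3) 9 > 8 ✓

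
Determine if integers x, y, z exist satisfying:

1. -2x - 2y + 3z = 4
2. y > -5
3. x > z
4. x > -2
Yes

Take x = 1, y = -3, z = 0. Substituting into each constraint:
  (1) -2(1) - 2(-3) + 3(0) = 4 ✓
  (2) -3 > -5 ✓
  (3) 1 > 0 ✓
  (4) 1 > -2 ✓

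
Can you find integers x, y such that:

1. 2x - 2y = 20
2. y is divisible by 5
Yes

Take x = 10, y = 0. Substituting into each constraint:
  (1) 2(10) - 2(0) = 20 ✓
  (2) 0 = 5 × 0, remainder 0 ✓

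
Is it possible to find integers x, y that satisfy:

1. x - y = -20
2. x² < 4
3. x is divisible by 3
Yes

Take x = 0, y = 20. Substituting into each constraint:
  (1) 0 + (-20) = -20 ✓
  (2) x² = (0)² = 0, and 0 < 4 ✓
  (3) 0 = 3 × 0, remainder 0 ✓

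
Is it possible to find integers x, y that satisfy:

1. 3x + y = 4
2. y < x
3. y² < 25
Yes

Take x = 2, y = -2. Substituting into each constraint:
  (1) 3(2) + (-2) = 4 ✓
  (2) -2 < 2 ✓
  (3) y² = (-2)² = 4, and 4 < 25 ✓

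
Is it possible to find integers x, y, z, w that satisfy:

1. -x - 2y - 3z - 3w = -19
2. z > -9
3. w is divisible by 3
Yes

Take x = 0, y = 2, z = 5, w = 0. Substituting into each constraint:
  (1) 0 - 2(2) - 3(5) - 3(0) = -19 ✓
  (2) 5 > -9 ✓
  (3) 0 = 3 × 0, remainder 0 ✓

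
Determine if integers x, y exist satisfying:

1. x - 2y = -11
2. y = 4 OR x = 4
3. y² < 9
No

The full constraint system is jointly infeasible over the integers. Each constraint and what it forces:

  - x - 2y = -11: is a linear equation tying the variables together
  - y = 4 OR x = 4: forces a choice: either y = 4 or x = 4
  - y² < 9: restricts y to |y| ≤ 2

Split on the disjunction (y = 4 OR x = 4):
  • If y = 4: this contradicts y² < 9, which requires |y| ≤ 2.
  • If x = 4: with x = 4, every remaining term of the linear equation is divisible by 2, so the left side is ≡ 0 (mod 2); but the right side -15 ≡ 1 (mod 2). No integers can satisfy it.
Both branches are infeasible, so the system has no integer solution.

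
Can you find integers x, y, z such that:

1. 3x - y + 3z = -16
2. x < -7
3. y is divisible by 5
Yes

Take x = -9, y = -5, z = 2. Substituting into each constraint:
  (1) 3(-9) + 5 + 3(2) = -16 ✓
  (2) -9 < -7 ✓
  (3) -5 = 5 × -1, remainder 0 ✓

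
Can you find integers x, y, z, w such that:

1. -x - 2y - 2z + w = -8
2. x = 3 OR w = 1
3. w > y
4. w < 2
Yes

Take x = 3, y = 0, z = 3, w = 1. Substituting into each constraint:
  (1) (-3) - 2(0) - 2(3) + 1 = -8 ✓
  (2) x = 3, target 3 ✓ (first branch holds)
  (3) 1 > 0 ✓
  (4) 1 < 2 ✓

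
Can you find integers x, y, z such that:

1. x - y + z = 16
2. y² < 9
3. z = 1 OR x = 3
Yes

Take x = 14, y = -1, z = 1. Substituting into each constraint:
  (1) 14 + 1 + 1 = 16 ✓
  (2) y² = (-1)² = 1, and 1 < 9 ✓
  (3) z = 1, target 1 ✓ (first branch holds)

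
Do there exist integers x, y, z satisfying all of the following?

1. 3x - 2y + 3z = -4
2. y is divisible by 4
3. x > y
Yes

Take x = 9, y = 8, z = -5. Substituting into each constraint:
  (1) 3(9) - 2(8) + 3(-5) = -4 ✓
  (2) 8 = 4 × 2, remainder 0 ✓
  (3) 9 > 8 ✓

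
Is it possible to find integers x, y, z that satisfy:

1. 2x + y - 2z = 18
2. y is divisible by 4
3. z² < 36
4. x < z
Yes

Take x = 0, y = 20, z = 1. Substituting into each constraint:
  (1) 2(0) + 20 - 2(1) = 18 ✓
  (2) 20 = 4 × 5, remainder 0 ✓
  (3) z² = (1)² = 1, and 1 < 36 ✓
  (4) 0 < 1 ✓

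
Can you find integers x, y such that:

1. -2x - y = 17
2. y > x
Yes

Take x = -6, y = -5. Substituting into each constraint:
  (1) -2(-6) + 5 = 17 ✓
  (2) -5 > -6 ✓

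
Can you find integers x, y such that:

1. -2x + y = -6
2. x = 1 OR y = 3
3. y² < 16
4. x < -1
No

A contradictory subset is {-2x + y = -6, x = 1 OR y = 3, x < -1}. No integer assignment can satisfy these jointly:

  - -2x + y = -6: is a linear equation tying the variables together
  - x = 1 OR y = 3: forces a choice: either x = 1 or y = 3
  - x < -1: bounds one variable relative to a constant

Split on the disjunction (x = 1 OR y = 3):
  • If x = 1: this contradicts the bound x ≤ -2.
  • If y = 3: with y = 3, every remaining term of the linear equation is divisible by 2, so the left side is ≡ 0 (mod 2); but the right side -9 ≡ 1 (mod 2). No integers can satisfy it.
Both branches are infeasible, so the system has no integer solution.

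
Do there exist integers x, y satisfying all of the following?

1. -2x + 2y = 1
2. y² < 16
No

Even the single constraint (-2x + 2y = 1) is infeasible over the integers.

  - -2x + 2y = 1: every term on the left is divisible by 2, so the LHS ≡ 0 (mod 2), but the RHS 1 is not — no integer solution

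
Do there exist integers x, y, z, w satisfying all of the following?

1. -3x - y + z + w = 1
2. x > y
Yes

Take x = 0, y = -1, z = 0, w = 0. Substituting into each constraint:
  (1) -3(0) + 1 + 0 + 0 = 1 ✓
  (2) 0 > -1 ✓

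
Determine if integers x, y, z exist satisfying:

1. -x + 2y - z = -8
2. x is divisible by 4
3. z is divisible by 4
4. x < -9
Yes

Take x = -12, y = -10, z = 0. Substituting into each constraint:
  (1) 12 + 2(-10) + 0 = -8 ✓
  (2) -12 = 4 × -3, remainder 0 ✓
  (3) 0 = 4 × 0, remainder 0 ✓
  (4) -12 < -9 ✓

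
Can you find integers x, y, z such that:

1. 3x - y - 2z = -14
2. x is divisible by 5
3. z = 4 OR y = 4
Yes

Take x = -5, y = -9, z = 4. Substituting into each constraint:
  (1) 3(-5) + 9 - 2(4) = -14 ✓
  (2) -5 = 5 × -1, remainder 0 ✓
  (3) z = 4, target 4 ✓ (first branch holds)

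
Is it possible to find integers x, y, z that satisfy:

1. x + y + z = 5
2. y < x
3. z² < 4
Yes

Take x = 3, y = 2, z = 0. Substituting into each constraint:
  (1) 3 + 2 + 0 = 5 ✓
  (2) 2 < 3 ✓
  (3) z² = (0)² = 0, and 0 < 4 ✓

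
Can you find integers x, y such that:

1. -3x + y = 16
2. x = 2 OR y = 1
Yes

Take x = -5, y = 1. Substituting into each constraint:
  (1) -3(-5) + 1 = 16 ✓
  (2) y = 1, target 1 ✓ (second branch holds)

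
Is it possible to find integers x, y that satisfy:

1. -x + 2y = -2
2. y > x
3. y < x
No

A contradictory subset is {y > x, y < x}. No integer assignment can satisfy these jointly:

  - y > x: bounds one variable relative to another variable
  - y < x: bounds one variable relative to another variable

Direct contradiction: y > x and x > y cannot both hold.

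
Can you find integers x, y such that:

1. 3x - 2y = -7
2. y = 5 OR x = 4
Yes

Take x = 1, y = 5. Substituting into each constraint:
  (1) 3(1) - 2(5) = -7 ✓
  (2) y = 5, target 5 ✓ (first branch holds)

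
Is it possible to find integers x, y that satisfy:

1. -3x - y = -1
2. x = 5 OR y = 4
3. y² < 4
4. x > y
No

The full constraint system is jointly infeasible over the integers. Each constraint and what it forces:

  - -3x - y = -1: is a linear equation tying the variables together
  - x = 5 OR y = 4: forces a choice: either x = 5 or y = 4
  - y² < 4: restricts y to |y| ≤ 1
  - x > y: bounds one variable relative to another variable

Split on the disjunction (x = 5 OR y = 4):
  • If x = 5: the equation forces y = -14, but y² < 4 requires |y| ≤ 1.
  • If y = 4: this contradicts y² < 4, which requires |y| ≤ 1.
Both branches are infeasible, so the system has no integer solution.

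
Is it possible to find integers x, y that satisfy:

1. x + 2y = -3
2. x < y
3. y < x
No

A contradictory subset is {x < y, y < x}. No integer assignment can satisfy these jointly:

  - x < y: bounds one variable relative to another variable
  - y < x: bounds one variable relative to another variable

Direct contradiction: y > x and x > y cannot both hold.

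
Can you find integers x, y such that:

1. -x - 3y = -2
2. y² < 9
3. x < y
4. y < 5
Yes

Take x = -1, y = 1. Substituting into each constraint:
  (1) 1 - 3(1) = -2 ✓
  (2) y² = (1)² = 1, and 1 < 9 ✓
  (3) -1 < 1 ✓
  (4) 1 < 5 ✓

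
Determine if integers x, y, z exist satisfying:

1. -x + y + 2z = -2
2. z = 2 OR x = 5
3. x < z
Yes

Take x = 1, y = -5, z = 2. Substituting into each constraint:
  (1) (-1) + (-5) + 2(2) = -2 ✓
  (2) z = 2, target 2 ✓ (first branch holds)
  (3) 1 < 2 ✓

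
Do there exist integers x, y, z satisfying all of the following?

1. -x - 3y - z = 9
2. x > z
Yes

Take x = 2, y = -4, z = 1. Substituting into each constraint:
  (1) (-2) - 3(-4) + (-1) = 9 ✓
  (2) 2 > 1 ✓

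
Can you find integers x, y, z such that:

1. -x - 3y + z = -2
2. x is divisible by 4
Yes

Take x = 0, y = 1, z = 1. Substituting into each constraint:
  (1) 0 - 3(1) + 1 = -2 ✓
  (2) 0 = 4 × 0, remainder 0 ✓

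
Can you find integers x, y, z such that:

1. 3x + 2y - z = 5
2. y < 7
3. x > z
Yes

Take x = 0, y = 2, z = -1. Substituting into each constraint:
  (1) 3(0) + 2(2) + 1 = 5 ✓
  (2) 2 < 7 ✓
  (3) 0 > -1 ✓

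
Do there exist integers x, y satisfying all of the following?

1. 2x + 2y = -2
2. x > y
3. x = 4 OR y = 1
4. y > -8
Yes

Take x = 4, y = -5. Substituting into each constraint:
  (1) 2(4) + 2(-5) = -2 ✓
  (2) 4 > -5 ✓
  (3) x = 4, target 4 ✓ (first branch holds)
  (4) -5 > -8 ✓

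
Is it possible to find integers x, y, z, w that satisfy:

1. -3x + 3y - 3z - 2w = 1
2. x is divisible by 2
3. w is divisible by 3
No

A contradictory subset is {-3x + 3y - 3z - 2w = 1, w is divisible by 3}. No integer assignment can satisfy these jointly:

  - -3x + 3y - 3z - 2w = 1: is a linear equation tying the variables together
  - w is divisible by 3: restricts w to multiples of 3

Modular obstruction: writing w = 3w', every remaining term of the linear equation is divisible by 3, so the left side is ≡ 0 (mod 3); but the right side 1 ≡ 1 (mod 3). No integers can satisfy it.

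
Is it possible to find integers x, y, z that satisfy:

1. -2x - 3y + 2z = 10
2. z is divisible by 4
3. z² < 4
Yes

Take x = -5, y = 0, z = 0. Substituting into each constraint:
  (1) -2(-5) - 3(0) + 2(0) = 10 ✓
  (2) 0 = 4 × 0, remainder 0 ✓
  (3) z² = (0)² = 0, and 0 < 4 ✓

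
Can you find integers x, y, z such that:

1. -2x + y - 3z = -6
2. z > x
Yes

Take x = -1, y = -8, z = 0. Substituting into each constraint:
  (1) -2(-1) + (-8) - 3(0) = -6 ✓
  (2) 0 > -1 ✓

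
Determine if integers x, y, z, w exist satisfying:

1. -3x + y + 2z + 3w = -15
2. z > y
Yes

Take x = 4, y = -3, z = 0, w = 0. Substituting into each constraint:
  (1) -3(4) + (-3) + 2(0) + 3(0) = -15 ✓
  (2) 0 > -3 ✓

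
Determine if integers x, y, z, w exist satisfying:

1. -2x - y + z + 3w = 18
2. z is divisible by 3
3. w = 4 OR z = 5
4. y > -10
Yes

Take x = -3, y = 0, z = 0, w = 4. Substituting into each constraint:
  (1) -2(-3) + 0 + 0 + 3(4) = 18 ✓
  (2) 0 = 3 × 0, remainder 0 ✓
  (3) w = 4, target 4 ✓ (first branch holds)
  (4) 0 > -10 ✓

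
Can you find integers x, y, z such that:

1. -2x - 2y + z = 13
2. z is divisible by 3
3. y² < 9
Yes

Take x = 21, y = -2, z = 51. Substituting into each constraint:
  (1) -2(21) - 2(-2) + 51 = 13 ✓
  (2) 51 = 3 × 17, remainder 0 ✓
  (3) y² = (-2)² = 4, and 4 < 9 ✓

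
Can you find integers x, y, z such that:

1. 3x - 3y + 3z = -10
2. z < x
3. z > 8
No

Even the single constraint (3x - 3y + 3z = -10) is infeasible over the integers.

  - 3x - 3y + 3z = -10: every term on the left is divisible by 3, so the LHS ≡ 0 (mod 3), but the RHS -10 is not — no integer solution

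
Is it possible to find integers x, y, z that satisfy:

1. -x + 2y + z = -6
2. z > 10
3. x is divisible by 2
Yes

Take x = 0, y = -9, z = 12. Substituting into each constraint:
  (1) 0 + 2(-9) + 12 = -6 ✓
  (2) 12 > 10 ✓
  (3) 0 = 2 × 0, remainder 0 ✓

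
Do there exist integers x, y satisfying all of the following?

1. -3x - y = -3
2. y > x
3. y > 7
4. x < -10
Yes

Take x = -11, y = 36. Substituting into each constraint:
  (1) -3(-11) + (-36) = -3 ✓
  (2) 36 > -11 ✓
  (3) 36 > 7 ✓
  (4) -11 < -10 ✓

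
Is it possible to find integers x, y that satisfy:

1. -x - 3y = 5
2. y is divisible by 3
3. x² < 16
No

The full constraint system is jointly infeasible over the integers. Each constraint and what it forces:

  - -x - 3y = 5: is a linear equation tying the variables together
  - y is divisible by 3: restricts y to multiples of 3
  - x² < 16: restricts x to |x| ≤ 3

The bounds confine x to {-3, -2, -1, 0, 1, 2, 3}. For each value, substitute into the equation:
  • x = -3: the equation gives -3y = 2, so y would not be an integer.
  • x = -2: the equation forces y = -1, but 3 does not divide -1.
  • x = -1: the equation gives -3y = 4, so y would not be an integer.
  • x = 0: the equation gives -3y = 5, so y would not be an integer.
  • x = 1: the equation forces y = -2, but 3 does not divide -2.
  • x = 2: the equation gives -3y = 7, so y would not be an integer.
  • x = 3: the equation gives -3y = 8, so y would not be an integer.
Every case fails, so no integer solution exists.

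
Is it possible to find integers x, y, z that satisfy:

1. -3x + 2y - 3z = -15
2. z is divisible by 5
Yes

Take x = 5, y = 0, z = 0. Substituting into each constraint:
  (1) -3(5) + 2(0) - 3(0) = -15 ✓
  (2) 0 = 5 × 0, remainder 0 ✓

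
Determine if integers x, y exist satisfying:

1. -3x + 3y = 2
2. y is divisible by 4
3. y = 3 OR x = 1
No

Even the single constraint (-3x + 3y = 2) is infeasible over the integers.

  - -3x + 3y = 2: every term on the left is divisible by 3, so the LHS ≡ 0 (mod 3), but the RHS 2 is not — no integer solution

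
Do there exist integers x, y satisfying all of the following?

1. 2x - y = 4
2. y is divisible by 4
Yes

Take x = 2, y = 0. Substituting into each constraint:
  (1) 2(2) + 0 = 4 ✓
  (2) 0 = 4 × 0, remainder 0 ✓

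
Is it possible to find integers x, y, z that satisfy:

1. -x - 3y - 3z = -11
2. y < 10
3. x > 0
Yes

Take x = 2, y = 0, z = 3. Substituting into each constraint:
  (1) (-2) - 3(0) - 3(3) = -11 ✓
  (2) 0 < 10 ✓
  (3) 2 > 0 ✓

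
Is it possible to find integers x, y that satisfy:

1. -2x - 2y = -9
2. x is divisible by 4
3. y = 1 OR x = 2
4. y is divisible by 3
No

Even the single constraint (-2x - 2y = -9) is infeasible over the integers.

  - -2x - 2y = -9: every term on the left is divisible by 2, so the LHS ≡ 0 (mod 2), but the RHS -9 is not — no integer solution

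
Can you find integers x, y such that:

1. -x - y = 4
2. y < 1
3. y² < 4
Yes

Take x = -4, y = 0. Substituting into each constraint:
  (1) 4 + 0 = 4 ✓
  (2) 0 < 1 ✓
  (3) y² = (0)² = 0, and 0 < 4 ✓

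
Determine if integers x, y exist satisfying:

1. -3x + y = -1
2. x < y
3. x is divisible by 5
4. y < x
No

A contradictory subset is {x < y, y < x}. No integer assignment can satisfy these jointly:

  - x < y: bounds one variable relative to another variable
  - y < x: bounds one variable relative to another variable

Direct contradiction: y > x and x > y cannot both hold.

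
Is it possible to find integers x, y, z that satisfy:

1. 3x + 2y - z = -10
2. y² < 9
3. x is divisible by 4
Yes

Take x = 0, y = 0, z = 10. Substituting into each constraint:
  (1) 3(0) + 2(0) + (-10) = -10 ✓
  (2) y² = (0)² = 0, and 0 < 9 ✓
  (3) 0 = 4 × 0, remainder 0 ✓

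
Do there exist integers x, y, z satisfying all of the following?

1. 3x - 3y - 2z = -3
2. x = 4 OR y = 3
Yes

Take x = 4, y = 1, z = 6. Substituting into each constraint:
  (1) 3(4) - 3(1) - 2(6) = -3 ✓
  (2) x = 4, target 4 ✓ (first branch holds)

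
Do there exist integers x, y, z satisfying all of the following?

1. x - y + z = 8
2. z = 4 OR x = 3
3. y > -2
Yes

Take x = 4, y = 0, z = 4. Substituting into each constraint:
  (1) 4 + 0 + 4 = 8 ✓
  (2) z = 4, target 4 ✓ (first branch holds)
  (3) 0 > -2 ✓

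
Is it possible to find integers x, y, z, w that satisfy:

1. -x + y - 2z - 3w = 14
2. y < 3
Yes

Take x = 0, y = 2, z = -6, w = 0. Substituting into each constraint:
  (1) 0 + 2 - 2(-6) - 3(0) = 14 ✓
  (2) 2 < 3 ✓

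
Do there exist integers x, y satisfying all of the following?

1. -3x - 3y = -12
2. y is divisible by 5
Yes

Take x = 4, y = 0. Substituting into each constraint:
  (1) -3(4) - 3(0) = -12 ✓
  (2) 0 = 5 × 0, remainder 0 ✓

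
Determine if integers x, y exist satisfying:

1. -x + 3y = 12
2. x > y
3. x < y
No

A contradictory subset is {x > y, x < y}. No integer assignment can satisfy these jointly:

  - x > y: bounds one variable relative to another variable
  - x < y: bounds one variable relative to another variable

Direct contradiction: x > y and y > x cannot both hold.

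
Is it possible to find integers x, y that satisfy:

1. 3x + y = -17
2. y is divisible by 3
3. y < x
No

A contradictory subset is {3x + y = -17, y is divisible by 3}. No integer assignment can satisfy these jointly:

  - 3x + y = -17: is a linear equation tying the variables together
  - y is divisible by 3: restricts y to multiples of 3

Modular obstruction: writing y = 3y', every remaining term of the linear equation is divisible by 3, so the left side is ≡ 0 (mod 3); but the right side -17 ≡ 1 (mod 3). No integers can satisfy it.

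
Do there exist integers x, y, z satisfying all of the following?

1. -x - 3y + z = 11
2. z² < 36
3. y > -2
Yes

Take x = -11, y = 0, z = 0. Substituting into each constraint:
  (1) 11 - 3(0) + 0 = 11 ✓
  (2) z² = (0)² = 0, and 0 < 36 ✓
  (3) 0 > -2 ✓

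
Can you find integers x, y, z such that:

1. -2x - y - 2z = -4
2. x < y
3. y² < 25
Yes

Take x = -1, y = 0, z = 3. Substituting into each constraint:
  (1) -2(-1) + 0 - 2(3) = -4 ✓
  (2) -1 < 0 ✓
  (3) y² = (0)² = 0, and 0 < 25 ✓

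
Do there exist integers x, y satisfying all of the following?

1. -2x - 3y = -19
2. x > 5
Yes

Take x = 8, y = 1. Substituting into each constraint:
  (1) -2(8) - 3(1) = -19 ✓
  (2) 8 > 5 ✓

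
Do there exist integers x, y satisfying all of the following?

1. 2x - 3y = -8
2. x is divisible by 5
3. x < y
Yes

Take x = 5, y = 6. Substituting into each constraint:
  (1) 2(5) - 3(6) = -8 ✓
  (2) 5 = 5 × 1, remainder 0 ✓
  (3) 5 < 6 ✓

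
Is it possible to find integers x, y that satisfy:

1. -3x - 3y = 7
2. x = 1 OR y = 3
No

Even the single constraint (-3x - 3y = 7) is infeasible over the integers.

  - -3x - 3y = 7: every term on the left is divisible by 3, so the LHS ≡ 0 (mod 3), but the RHS 7 is not — no integer solution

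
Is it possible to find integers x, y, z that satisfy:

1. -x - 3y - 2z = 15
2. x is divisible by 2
Yes

Take x = 0, y = -5, z = 0. Substituting into each constraint:
  (1) 0 - 3(-5) - 2(0) = 15 ✓
  (2) 0 = 2 × 0, remainder 0 ✓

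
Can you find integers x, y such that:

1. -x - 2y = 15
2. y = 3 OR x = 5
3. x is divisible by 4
No

The full constraint system is jointly infeasible over the integers. Each constraint and what it forces:

  - -x - 2y = 15: is a linear equation tying the variables together
  - y = 3 OR x = 5: forces a choice: either y = 3 or x = 5
  - x is divisible by 4: restricts x to multiples of 4

Modular obstruction: writing x = 4x', every remaining term of the linear equation is divisible by 2, so the left side is ≡ 0 (mod 2); but the right side 15 ≡ 1 (mod 2). No integers can satisfy it.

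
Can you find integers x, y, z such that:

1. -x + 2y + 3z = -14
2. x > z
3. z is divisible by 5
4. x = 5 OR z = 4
Yes

Take x = 5, y = 3, z = -5. Substituting into each constraint:
  (1) (-5) + 2(3) + 3(-5) = -14 ✓
  (2) 5 > -5 ✓
  (3) -5 = 5 × -1, remainder 0 ✓
  (4) x = 5, target 5 ✓ (first branch holds)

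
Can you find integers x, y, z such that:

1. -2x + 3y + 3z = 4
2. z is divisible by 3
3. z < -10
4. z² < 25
No

A contradictory subset is {z < -10, z² < 25}. No integer assignment can satisfy these jointly:

  - z < -10: bounds one variable relative to a constant
  - z² < 25: restricts z to |z| ≤ 4

Direct contradiction: the bounds on z require z ≥ -4 and z ≤ -11 simultaneously, which is empty.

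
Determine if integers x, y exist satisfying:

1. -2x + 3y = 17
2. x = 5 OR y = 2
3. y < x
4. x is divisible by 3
No

A contradictory subset is {-2x + 3y = 17, x = 5 OR y = 2, y < x}. No integer assignment can satisfy these jointly:

  - -2x + 3y = 17: is a linear equation tying the variables together
  - x = 5 OR y = 2: forces a choice: either x = 5 or y = 2
  - y < x: bounds one variable relative to another variable

Split on the disjunction (x = 5 OR y = 2):
  • If x = 5: the equation forces y = 9, giving (x, y) = (5, 9), which violates x > y.
  • If y = 2: with y = 2, every remaining term of the linear equation is divisible by 2, so the left side is ≡ 0 (mod 2); but the right side 11 ≡ 1 (mod 2). No integers can satisfy it.
Both branches are infeasible, so the system has no integer solution.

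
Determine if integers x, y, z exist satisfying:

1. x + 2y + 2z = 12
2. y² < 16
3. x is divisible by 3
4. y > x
Yes

Take x = 0, y = 1, z = 5. Substituting into each constraint:
  (1) 0 + 2(1) + 2(5) = 12 ✓
  (2) y² = (1)² = 1, and 1 < 16 ✓
  (3) 0 = 3 × 0, remainder 0 ✓
  (4) 1 > 0 ✓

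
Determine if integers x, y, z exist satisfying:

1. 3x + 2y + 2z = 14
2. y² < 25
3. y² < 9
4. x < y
Yes

Take x = 0, y = 1, z = 6. Substituting into each constraint:
  (1) 3(0) + 2(1) + 2(6) = 14 ✓
  (2) y² = (1)² = 1, and 1 < 25 ✓
  (3) y² = (1)² = 1, and 1 < 9 ✓
  (4) 0 < 1 ✓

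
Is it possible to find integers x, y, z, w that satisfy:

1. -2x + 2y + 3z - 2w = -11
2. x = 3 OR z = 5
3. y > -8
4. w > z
Yes

Take x = 3, y = -2, z = 1, w = 2. Substituting into each constraint:
  (1) -2(3) + 2(-2) + 3(1) - 2(2) = -11 ✓
  (2) x = 3, target 3 ✓ (first branch holds)
  (3) -2 > -8 ✓
  (4) 2 > 1 ✓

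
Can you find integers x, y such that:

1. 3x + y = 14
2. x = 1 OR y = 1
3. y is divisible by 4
No

The full constraint system is jointly infeasible over the integers. Each constraint and what it forces:

  - 3x + y = 14: is a linear equation tying the variables together
  - x = 1 OR y = 1: forces a choice: either x = 1 or y = 1
  - y is divisible by 4: restricts y to multiples of 4

Split on the disjunction (x = 1 OR y = 1):
  • If x = 1: with x = 1, writing y = 4y', every remaining term of the linear equation is divisible by 4, so the left side is ≡ 0 (mod 4); but the right side 11 ≡ 3 (mod 4). No integers can satisfy it.
  • If y = 1: this contradicts the divisibility constraint — 1 is not a multiple of 4.
Both branches are infeasible, so the system has no integer solution.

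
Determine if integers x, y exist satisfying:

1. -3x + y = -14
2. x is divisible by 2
Yes

Take x = 0, y = -14. Substituting into each constraint:
  (1) -3(0) + (-14) = -14 ✓
  (2) 0 = 2 × 0, remainder 0 ✓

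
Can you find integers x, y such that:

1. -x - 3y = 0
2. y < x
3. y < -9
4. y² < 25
No

A contradictory subset is {y < -9, y² < 25}. No integer assignment can satisfy these jointly:

  - y < -9: bounds one variable relative to a constant
  - y² < 25: restricts y to |y| ≤ 4

Direct contradiction: the bounds on y require y ≥ -4 and y ≤ -10 simultaneously, which is empty.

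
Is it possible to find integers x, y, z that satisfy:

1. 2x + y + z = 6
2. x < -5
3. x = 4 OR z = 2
Yes

Take x = -6, y = 16, z = 2. Substituting into each constraint:
  (1) 2(-6) + 16 + 2 = 6 ✓
  (2) -6 < -5 ✓
  (3) z = 2, target 2 ✓ (second branch holds)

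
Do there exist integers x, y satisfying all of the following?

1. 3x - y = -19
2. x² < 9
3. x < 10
Yes

Take x = 0, y = 19. Substituting into each constraint:
  (1) 3(0) + (-19) = -19 ✓
  (2) x² = (0)² = 0, and 0 < 9 ✓
  (3) 0 < 10 ✓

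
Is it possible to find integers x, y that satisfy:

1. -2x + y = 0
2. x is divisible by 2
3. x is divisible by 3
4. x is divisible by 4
Yes

Take x = 0, y = 0. Substituting into each constraint:
  (1) -2(0) + 0 = 0 ✓
  (2) 0 = 2 × 0, remainder 0 ✓
  (3) 0 = 3 × 0, remainder 0 ✓
  (4) 0 = 4 × 0, remainder 0 ✓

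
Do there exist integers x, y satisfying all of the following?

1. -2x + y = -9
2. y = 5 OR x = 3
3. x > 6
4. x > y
Yes

Take x = 7, y = 5. Substituting into each constraint:
  (1) -2(7) + 5 = -9 ✓
  (2) y = 5, target 5 ✓ (first branch holds)
  (3) 7 > 6 ✓
  (4) 7 > 5 ✓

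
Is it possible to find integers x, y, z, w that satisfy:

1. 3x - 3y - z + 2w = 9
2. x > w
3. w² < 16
Yes

Take x = 1, y = 0, z = -6, w = 0. Substituting into each constraint:
  (1) 3(1) - 3(0) + 6 + 2(0) = 9 ✓
  (2) 1 > 0 ✓
  (3) w² = (0)² = 0, and 0 < 16 ✓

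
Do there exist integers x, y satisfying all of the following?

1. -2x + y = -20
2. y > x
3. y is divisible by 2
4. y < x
No

A contradictory subset is {y > x, y < x}. No integer assignment can satisfy these jointly:

  - y > x: bounds one variable relative to another variable
  - y < x: bounds one variable relative to another variable

Direct contradiction: y > x and x > y cannot both hold.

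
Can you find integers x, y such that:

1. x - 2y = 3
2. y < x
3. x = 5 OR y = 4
Yes

Take x = 11, y = 4. Substituting into each constraint:
  (1) 11 - 2(4) = 3 ✓
  (2) 4 < 11 ✓
  (3) y = 4, target 4 ✓ (second branch holds)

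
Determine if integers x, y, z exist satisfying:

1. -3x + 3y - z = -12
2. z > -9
Yes

Take x = 0, y = 0, z = 12. Substituting into each constraint:
  (1) -3(0) + 3(0) + (-12) = -12 ✓
  (2) 12 > -9 ✓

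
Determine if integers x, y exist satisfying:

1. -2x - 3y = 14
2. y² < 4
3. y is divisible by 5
Yes

Take x = -7, y = 0. Substituting into each constraint:
  (1) -2(-7) - 3(0) = 14 ✓
  (2) y² = (0)² = 0, and 0 < 4 ✓
  (3) 0 = 5 × 0, remainder 0 ✓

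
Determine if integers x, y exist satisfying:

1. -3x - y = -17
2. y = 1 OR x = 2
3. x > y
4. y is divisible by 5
No

A contradictory subset is {-3x - y = -17, y = 1 OR x = 2, x > y}. No integer assignment can satisfy these jointly:

  - -3x - y = -17: is a linear equation tying the variables together
  - y = 1 OR x = 2: forces a choice: either y = 1 or x = 2
  - x > y: bounds one variable relative to another variable

Split on the disjunction (y = 1 OR x = 2):
  • If y = 1: with y = 1, every remaining term of the linear equation is divisible by 3, so the left side is ≡ 0 (mod 3); but the right side -16 ≡ 2 (mod 3). No integers can satisfy it.
  • If x = 2: the equation forces y = 11, giving (x, y) = (2, 11), which violates x > y.
Both branches are infeasible, so the system has no integer solution.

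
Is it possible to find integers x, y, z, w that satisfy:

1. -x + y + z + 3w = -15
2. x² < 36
Yes

Take x = 0, y = 0, z = -15, w = 0. Substituting into each constraint:
  (1) 0 + 0 + (-15) + 3(0) = -15 ✓
  (2) x² = (0)² = 0, and 0 < 36 ✓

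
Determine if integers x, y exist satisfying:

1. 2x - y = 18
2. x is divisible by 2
Yes

Take x = 0, y = -18. Substituting into each constraint:
  (1) 2(0) + 18 = 18 ✓
  (2) 0 = 2 × 0, remainder 0 ✓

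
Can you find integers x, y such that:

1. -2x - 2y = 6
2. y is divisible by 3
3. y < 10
Yes

Take x = -3, y = 0. Substituting into each constraint:
  (1) -2(-3) - 2(0) = 6 ✓
  (2) 0 = 3 × 0, remainder 0 ✓
  (3) 0 < 10 ✓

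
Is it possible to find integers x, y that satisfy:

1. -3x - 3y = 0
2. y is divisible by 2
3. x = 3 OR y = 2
Yes

Take x = -2, y = 2. Substituting into each constraint:
  (1) -3(-2) - 3(2) = 0 ✓
  (2) 2 = 2 × 1, remainder 0 ✓
  (3) y = 2, target 2 ✓ (second branch holds)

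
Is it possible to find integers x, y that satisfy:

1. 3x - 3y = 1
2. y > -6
No

Even the single constraint (3x - 3y = 1) is infeasible over the integers.

  - 3x - 3y = 1: every term on the left is divisible by 3, so the LHS ≡ 0 (mod 3), but the RHS 1 is not — no integer solution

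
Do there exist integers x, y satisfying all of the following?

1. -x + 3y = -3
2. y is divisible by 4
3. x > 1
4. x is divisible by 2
No

A contradictory subset is {-x + 3y = -3, y is divisible by 4, x is divisible by 2}. No integer assignment can satisfy these jointly:

  - -x + 3y = -3: is a linear equation tying the variables together
  - y is divisible by 4: restricts y to multiples of 4
  - x is divisible by 2: restricts x to multiples of 2

Modular obstruction: writing x = 2x' and writing y = 4y', every remaining term of the linear equation is divisible by 2, so the left side is ≡ 0 (mod 2); but the right side -3 ≡ 1 (mod 2). No integers can satisfy it.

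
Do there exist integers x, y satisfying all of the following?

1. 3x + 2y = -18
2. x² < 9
Yes

Take x = 0, y = -9. Substituting into each constraint:
  (1) 3(0) + 2(-9) = -18 ✓
  (2) x² = (0)² = 0, and 0 < 9 ✓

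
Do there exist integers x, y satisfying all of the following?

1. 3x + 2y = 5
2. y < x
Yes

Take x = 3, y = -2. Substituting into each constraint:
  (1) 3(3) + 2(-2) = 5 ✓
  (2) -2 < 3 ✓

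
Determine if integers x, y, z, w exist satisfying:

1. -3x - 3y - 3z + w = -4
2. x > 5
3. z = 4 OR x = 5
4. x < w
Yes

Take x = 7, y = -7, z = 4, w = 8. Substituting into each constraint:
  (1) -3(7) - 3(-7) - 3(4) + 8 = -4 ✓
  (2) 7 > 5 ✓
  (3) z = 4, target 4 ✓ (first branch holds)
  (4) 7 < 8 ✓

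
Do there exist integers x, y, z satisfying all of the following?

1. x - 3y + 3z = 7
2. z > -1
Yes

Take x = 1, y = -2, z = 0. Substituting into each constraint:
  (1) 1 - 3(-2) + 3(0) = 7 ✓
  (2) 0 > -1 ✓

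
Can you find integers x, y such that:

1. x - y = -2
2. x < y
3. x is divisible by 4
Yes

Take x = 0, y = 2. Substituting into each constraint:
  (1) 0 + (-2) = -2 ✓
  (2) 0 < 2 ✓
  (3) 0 = 4 × 0, remainder 0 ✓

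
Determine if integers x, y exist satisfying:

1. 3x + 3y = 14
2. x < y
No

Even the single constraint (3x + 3y = 14) is infeasible over the integers.

  - 3x + 3y = 14: every term on the left is divisible by 3, so the LHS ≡ 0 (mod 3), but the RHS 14 is not — no integer solution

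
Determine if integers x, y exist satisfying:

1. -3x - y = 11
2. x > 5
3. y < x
Yes

Take x = 6, y = -29. Substituting into each constraint:
  (1) -3(6) + 29 = 11 ✓
  (2) 6 > 5 ✓
  (3) -29 < 6 ✓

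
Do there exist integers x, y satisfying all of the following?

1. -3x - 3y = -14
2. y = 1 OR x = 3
No

Even the single constraint (-3x - 3y = -14) is infeasible over the integers.

  - -3x - 3y = -14: every term on the left is divisible by 3, so the LHS ≡ 0 (mod 3), but the RHS -14 is not — no integer solution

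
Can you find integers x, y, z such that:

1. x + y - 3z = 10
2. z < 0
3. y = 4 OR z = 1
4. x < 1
Yes

Take x = 0, y = 4, z = -2. Substituting into each constraint:
  (1) 0 + 4 - 3(-2) = 10 ✓
  (2) -2 < 0 ✓
  (3) y = 4, target 4 ✓ (first branch holds)
  (4) 0 < 1 ✓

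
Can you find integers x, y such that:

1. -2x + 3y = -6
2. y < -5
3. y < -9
Yes

Take x = -12, y = -10. Substituting into each constraint:
  (1) -2(-12) + 3(-10) = -6 ✓
  (2) -10 < -5 ✓
  (3) -10 < -9 ✓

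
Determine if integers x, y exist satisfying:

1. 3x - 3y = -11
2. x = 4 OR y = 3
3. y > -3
No

Even the single constraint (3x - 3y = -11) is infeasible over the integers.

  - 3x - 3y = -11: every term on the left is divisible by 3, so the LHS ≡ 0 (mod 3), but the RHS -11 is not — no integer solution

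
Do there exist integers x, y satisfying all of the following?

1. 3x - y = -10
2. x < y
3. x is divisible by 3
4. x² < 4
Yes

Take x = 0, y = 10. Substituting into each constraint:
  (1) 3(0) + (-10) = -10 ✓
  (2) 0 < 10 ✓
  (3) 0 = 3 × 0, remainder 0 ✓
  (4) x² = (0)² = 0, and 0 < 4 ✓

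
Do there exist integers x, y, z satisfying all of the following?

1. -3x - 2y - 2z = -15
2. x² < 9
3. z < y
Yes

Take x = -1, y = 5, z = 4. Substituting into each constraint:
  (1) -3(-1) - 2(5) - 2(4) = -15 ✓
  (2) x² = (-1)² = 1, and 1 < 9 ✓
  (3) 4 < 5 ✓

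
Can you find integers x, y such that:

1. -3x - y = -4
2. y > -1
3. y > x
Yes

Take x = 0, y = 4. Substituting into each constraint:
  (1) -3(0) + (-4) = -4 ✓
  (2) 4 > -1 ✓
  (3) 4 > 0 ✓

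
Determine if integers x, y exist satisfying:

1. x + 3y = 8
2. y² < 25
Yes

Take x = 2, y = 2. Substituting into each constraint:
  (1) 2 + 3(2) = 8 ✓
  (2) y² = (2)² = 4, and 4 < 25 ✓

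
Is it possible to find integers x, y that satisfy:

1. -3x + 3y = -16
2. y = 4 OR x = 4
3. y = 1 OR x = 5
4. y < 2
No

Even the single constraint (-3x + 3y = -16) is infeasible over the integers.

  - -3x + 3y = -16: every term on the left is divisible by 3, so the LHS ≡ 0 (mod 3), but the RHS -16 is not — no integer solution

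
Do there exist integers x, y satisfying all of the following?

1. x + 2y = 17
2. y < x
Yes

Take x = 7, y = 5. Substituting into each constraint:
  (1) 7 + 2(5) = 17 ✓
  (2) 5 < 7 ✓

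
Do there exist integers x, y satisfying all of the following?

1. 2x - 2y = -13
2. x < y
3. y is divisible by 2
No

Even the single constraint (2x - 2y = -13) is infeasible over the integers.

  - 2x - 2y = -13: every term on the left is divisible by 2, so the LHS ≡ 0 (mod 2), but the RHS -13 is not — no integer solution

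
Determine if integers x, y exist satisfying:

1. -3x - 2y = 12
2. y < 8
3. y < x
Yes

Take x = 0, y = -6. Substituting into each constraint:
  (1) -3(0) - 2(-6) = 12 ✓
  (2) -6 < 8 ✓
  (3) -6 < 0 ✓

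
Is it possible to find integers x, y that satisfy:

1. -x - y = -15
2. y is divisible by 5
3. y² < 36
Yes

Take x = 15, y = 0. Substituting into each constraint:
  (1) (-15) + 0 = -15 ✓
  (2) 0 = 5 × 0, remainder 0 ✓
  (3) y² = (0)² = 0, and 0 < 36 ✓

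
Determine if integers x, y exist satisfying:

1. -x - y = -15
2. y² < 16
Yes

Take x = 15, y = 0. Substituting into each constraint:
  (1) (-15) + 0 = -15 ✓
  (2) y² = (0)² = 0, and 0 < 16 ✓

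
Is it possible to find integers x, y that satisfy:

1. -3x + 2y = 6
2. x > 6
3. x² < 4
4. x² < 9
No

A contradictory subset is {x > 6, x² < 4}. No integer assignment can satisfy these jointly:

  - x > 6: bounds one variable relative to a constant
  - x² < 4: restricts x to |x| ≤ 1

Direct contradiction: the bounds on x require x ≥ 7 and x ≤ 1 simultaneously, which is empty.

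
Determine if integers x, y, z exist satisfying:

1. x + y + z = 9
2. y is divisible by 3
Yes

Take x = 9, y = 0, z = 0. Substituting into each constraint:
  (1) 9 + 0 + 0 = 9 ✓
  (2) 0 = 3 × 0, remainder 0 ✓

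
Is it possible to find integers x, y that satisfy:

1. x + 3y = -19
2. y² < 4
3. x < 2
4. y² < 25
Yes

Take x = -19, y = 0. Substituting into each constraint:
  (1) (-19) + 3(0) = -19 ✓
  (2) y² = (0)² = 0, and 0 < 4 ✓
  (3) -19 < 2 ✓
  (4) y² = (0)² = 0, and 0 < 25 ✓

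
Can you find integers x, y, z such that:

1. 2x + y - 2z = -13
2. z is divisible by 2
Yes

Take x = -7, y = 1, z = 0. Substituting into each constraint:
  (1) 2(-7) + 1 - 2(0) = -13 ✓
  (2) 0 = 2 × 0, remainder 0 ✓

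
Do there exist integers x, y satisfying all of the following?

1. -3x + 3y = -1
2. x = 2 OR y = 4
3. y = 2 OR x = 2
No

Even the single constraint (-3x + 3y = -1) is infeasible over the integers.

  - -3x + 3y = -1: every term on the left is divisible by 3, so the LHS ≡ 0 (mod 3), but the RHS -1 is not — no integer solution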